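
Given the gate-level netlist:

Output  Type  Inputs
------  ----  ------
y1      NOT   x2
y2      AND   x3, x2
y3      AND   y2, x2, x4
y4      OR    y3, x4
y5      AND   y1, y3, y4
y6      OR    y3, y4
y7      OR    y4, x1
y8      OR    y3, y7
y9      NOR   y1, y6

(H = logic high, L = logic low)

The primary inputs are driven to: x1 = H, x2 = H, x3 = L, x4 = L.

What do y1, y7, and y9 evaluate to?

y1 = NOT x2 = NOT H = L
y2 = x3 AND x2 = L AND H = L
y3 = y2 AND x2 AND x4 = L AND H AND L = L
y4 = y3 OR x4 = L OR L = L
y6 = y3 OR y4 = L OR L = L
y7 = y4 OR x1 = L OR H = H
y9 = y1 NOR y6 = L NOR L = H

y1 = L  y7 = H  y9 = H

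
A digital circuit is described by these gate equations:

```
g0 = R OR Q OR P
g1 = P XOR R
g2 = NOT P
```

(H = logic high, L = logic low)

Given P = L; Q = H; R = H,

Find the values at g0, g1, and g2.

g0 = R OR Q OR P = H OR H OR L = H
g1 = P XOR R = L XOR H = H
g2 = NOT P = NOT L = H

g0 = H  g1 = H  g2 = H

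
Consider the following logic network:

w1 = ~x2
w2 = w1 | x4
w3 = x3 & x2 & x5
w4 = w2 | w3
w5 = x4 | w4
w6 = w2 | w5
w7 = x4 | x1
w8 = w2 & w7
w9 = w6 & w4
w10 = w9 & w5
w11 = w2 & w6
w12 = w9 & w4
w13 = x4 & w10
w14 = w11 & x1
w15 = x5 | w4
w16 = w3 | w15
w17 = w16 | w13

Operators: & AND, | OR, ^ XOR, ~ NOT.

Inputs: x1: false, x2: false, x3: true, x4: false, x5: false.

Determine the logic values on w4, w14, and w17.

w4 = true; w14 = false; w17 = true

w1 = NOT x2 = NOT false = true
w2 = w1 OR x4 = true OR false = true
w3 = x3 AND x2 AND x5 = true AND false AND false = false
w4 = w2 OR w3 = true OR false = true
w5 = x4 OR w4 = false OR true = true
w6 = w2 OR w5 = true OR true = true
w9 = w6 AND w4 = true AND true = true
w10 = w9 AND w5 = true AND true = true
w11 = w2 AND w6 = true AND true = true
w13 = x4 AND w10 = false AND true = false
w14 = w11 AND x1 = true AND false = false
w15 = x5 OR w4 = false OR true = true
w16 = w3 OR w15 = false OR true = true
w17 = w16 OR w13 = true OR false = true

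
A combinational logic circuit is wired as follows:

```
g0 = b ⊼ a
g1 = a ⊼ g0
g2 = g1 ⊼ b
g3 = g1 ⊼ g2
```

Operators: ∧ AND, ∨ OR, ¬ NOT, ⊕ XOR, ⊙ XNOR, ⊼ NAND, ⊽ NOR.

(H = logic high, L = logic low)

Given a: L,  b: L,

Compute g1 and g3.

g1 = H  g3 = L

g0 = b NAND a = L NAND L = H
g1 = a NAND g0 = L NAND H = H
g2 = g1 NAND b = H NAND L = H
g3 = g1 NAND g2 = H NAND H = L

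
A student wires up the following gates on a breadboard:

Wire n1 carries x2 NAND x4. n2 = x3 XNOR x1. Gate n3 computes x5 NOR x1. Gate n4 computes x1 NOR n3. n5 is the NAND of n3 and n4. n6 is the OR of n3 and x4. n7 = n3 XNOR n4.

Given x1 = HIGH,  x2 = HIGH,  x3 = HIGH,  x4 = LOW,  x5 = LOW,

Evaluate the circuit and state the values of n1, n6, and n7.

n1 = x2 NAND x4 = HIGH NAND LOW = HIGH
n3 = x5 NOR x1 = LOW NOR HIGH = LOW
n4 = x1 NOR n3 = HIGH NOR LOW = LOW
n6 = n3 OR x4 = LOW OR LOW = LOW
n7 = n3 XNOR n4 = LOW XNOR LOW = HIGH

n1 = HIGH; n6 = LOW; n7 = HIGH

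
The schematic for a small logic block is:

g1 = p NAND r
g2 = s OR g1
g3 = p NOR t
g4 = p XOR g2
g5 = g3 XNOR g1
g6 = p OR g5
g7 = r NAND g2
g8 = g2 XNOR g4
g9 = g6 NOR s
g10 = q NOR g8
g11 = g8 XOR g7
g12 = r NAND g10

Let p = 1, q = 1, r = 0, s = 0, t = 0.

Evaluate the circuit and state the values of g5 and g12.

g5 = 0, g12 = 1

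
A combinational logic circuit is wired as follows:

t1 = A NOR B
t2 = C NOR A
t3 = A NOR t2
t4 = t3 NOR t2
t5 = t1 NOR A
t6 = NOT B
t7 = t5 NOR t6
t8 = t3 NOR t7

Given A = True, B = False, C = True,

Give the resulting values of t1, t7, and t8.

t1 = False  t7 = False  t8 = True

t1 = A NOR B = True NOR False = False
t2 = C NOR A = True NOR True = False
t3 = A NOR t2 = True NOR False = False
t5 = t1 NOR A = False NOR True = False
t6 = NOT B = NOT False = True
t7 = t5 NOR t6 = False NOR True = False
t8 = t3 NOR t7 = False NOR False = True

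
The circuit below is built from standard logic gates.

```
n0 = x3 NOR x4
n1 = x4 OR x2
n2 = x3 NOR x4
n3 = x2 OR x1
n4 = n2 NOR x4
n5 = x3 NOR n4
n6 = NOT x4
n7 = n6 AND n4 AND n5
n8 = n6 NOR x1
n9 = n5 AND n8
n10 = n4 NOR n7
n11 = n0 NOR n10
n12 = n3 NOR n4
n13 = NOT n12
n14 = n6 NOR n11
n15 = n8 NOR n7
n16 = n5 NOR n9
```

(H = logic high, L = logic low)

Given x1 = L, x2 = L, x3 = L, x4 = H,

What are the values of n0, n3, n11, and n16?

n0 = L, n3 = L, n11 = L, n16 = L

n0 = x3 NOR x4 = L NOR H = L
n2 = x3 NOR x4 = L NOR H = L
n3 = x2 OR x1 = L OR L = L
n4 = n2 NOR x4 = L NOR H = L
n5 = x3 NOR n4 = L NOR L = H
n6 = NOT x4 = NOT H = L
n7 = n6 AND n4 AND n5 = L AND L AND H = L
n8 = n6 NOR x1 = L NOR L = H
n9 = n5 AND n8 = H AND H = H
n10 = n4 NOR n7 = L NOR L = H
n11 = n0 NOR n10 = L NOR H = L
n16 = n5 NOR n9 = H NOR H = L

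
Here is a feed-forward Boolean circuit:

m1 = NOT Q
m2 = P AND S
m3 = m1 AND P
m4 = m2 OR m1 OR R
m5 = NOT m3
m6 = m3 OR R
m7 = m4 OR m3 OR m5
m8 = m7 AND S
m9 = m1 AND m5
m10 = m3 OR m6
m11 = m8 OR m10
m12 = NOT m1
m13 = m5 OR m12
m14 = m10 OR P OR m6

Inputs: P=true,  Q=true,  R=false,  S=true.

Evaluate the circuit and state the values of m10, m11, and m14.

m10 = false, m11 = true, m14 = true

m1 = NOT Q = NOT true = false
m2 = P AND S = true AND true = true
m3 = m1 AND P = false AND true = false
m4 = m2 OR m1 OR R = true OR false OR false = true
m5 = NOT m3 = NOT false = true
m6 = m3 OR R = false OR false = false
m7 = m4 OR m3 OR m5 = true OR false OR true = true
m8 = m7 AND S = true AND true = true
m10 = m3 OR m6 = false OR false = false
m11 = m8 OR m10 = true OR false = true
m14 = m10 OR P OR m6 = false OR true OR false = true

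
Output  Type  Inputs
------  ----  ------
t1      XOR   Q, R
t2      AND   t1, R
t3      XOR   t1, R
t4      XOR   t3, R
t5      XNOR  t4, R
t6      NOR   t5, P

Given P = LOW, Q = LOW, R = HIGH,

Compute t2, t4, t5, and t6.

t2 = HIGH  t4 = HIGH  t5 = HIGH  t6 = LOW

t1 = Q XOR R = LOW XOR HIGH = HIGH
t2 = t1 AND R = HIGH AND HIGH = HIGH
t3 = t1 XOR R = HIGH XOR HIGH = LOW
t4 = t3 XOR R = LOW XOR HIGH = HIGH
t5 = t4 XNOR R = HIGH XNOR HIGH = HIGH
t6 = t5 NOR P = HIGH NOR LOW = LOW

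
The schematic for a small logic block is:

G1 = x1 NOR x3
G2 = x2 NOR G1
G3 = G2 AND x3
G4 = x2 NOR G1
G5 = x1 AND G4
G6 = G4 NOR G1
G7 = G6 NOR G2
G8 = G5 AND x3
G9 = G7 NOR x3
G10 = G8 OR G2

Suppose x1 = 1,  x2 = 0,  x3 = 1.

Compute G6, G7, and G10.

G6 = 0  G7 = 0  G10 = 1

G1 = x1 NOR x3 = 1 NOR 1 = 0
G2 = x2 NOR G1 = 0 NOR 0 = 1
G4 = x2 NOR G1 = 0 NOR 0 = 1
G5 = x1 AND G4 = 1 AND 1 = 1
G6 = G4 NOR G1 = 1 NOR 0 = 0
G7 = G6 NOR G2 = 0 NOR 1 = 0
G8 = G5 AND x3 = 1 AND 1 = 1
G10 = G8 OR G2 = 1 OR 1 = 1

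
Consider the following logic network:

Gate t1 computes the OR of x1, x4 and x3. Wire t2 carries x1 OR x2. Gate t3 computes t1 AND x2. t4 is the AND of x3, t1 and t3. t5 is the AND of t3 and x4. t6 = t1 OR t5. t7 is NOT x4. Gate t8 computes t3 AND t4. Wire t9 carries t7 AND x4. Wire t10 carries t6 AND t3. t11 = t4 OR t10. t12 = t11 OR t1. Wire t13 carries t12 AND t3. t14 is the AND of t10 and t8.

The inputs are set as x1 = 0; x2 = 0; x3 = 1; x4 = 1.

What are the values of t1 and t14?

t1 = 1, t14 = 0

t1 = x1 OR x4 OR x3 = 0 OR 1 OR 1 = 1
t3 = t1 AND x2 = 1 AND 0 = 0
t4 = x3 AND t1 AND t3 = 1 AND 1 AND 0 = 0
t5 = t3 AND x4 = 0 AND 1 = 0
t6 = t1 OR t5 = 1 OR 0 = 1
t8 = t3 AND t4 = 0 AND 0 = 0
t10 = t6 AND t3 = 1 AND 0 = 0
t14 = t10 AND t8 = 0 AND 0 = 0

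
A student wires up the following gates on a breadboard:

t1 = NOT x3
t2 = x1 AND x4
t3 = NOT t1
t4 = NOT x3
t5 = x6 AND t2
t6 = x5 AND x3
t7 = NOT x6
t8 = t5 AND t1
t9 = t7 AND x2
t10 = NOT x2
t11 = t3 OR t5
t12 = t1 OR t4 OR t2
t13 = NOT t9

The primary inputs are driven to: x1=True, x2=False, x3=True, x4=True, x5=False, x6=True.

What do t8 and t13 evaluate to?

t1 = NOT x3 = NOT True = False
t2 = x1 AND x4 = True AND True = True
t5 = x6 AND t2 = True AND True = True
t7 = NOT x6 = NOT True = False
t8 = t5 AND t1 = True AND False = False
t9 = t7 AND x2 = False AND False = False
t13 = NOT t9 = NOT False = True

t8 = False  t13 = True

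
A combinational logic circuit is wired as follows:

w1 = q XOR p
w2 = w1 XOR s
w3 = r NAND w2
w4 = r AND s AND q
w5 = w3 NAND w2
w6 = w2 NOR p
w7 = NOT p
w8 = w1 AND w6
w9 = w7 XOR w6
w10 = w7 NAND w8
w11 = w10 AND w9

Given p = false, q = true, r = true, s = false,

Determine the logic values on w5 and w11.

w1 = q XOR p = true XOR false = true
w2 = w1 XOR s = true XOR false = true
w3 = r NAND w2 = true NAND true = false
w5 = w3 NAND w2 = false NAND true = true
w6 = w2 NOR p = true NOR false = false
w7 = NOT p = NOT false = true
w8 = w1 AND w6 = true AND false = false
w9 = w7 XOR w6 = true XOR false = true
w10 = w7 NAND w8 = true NAND false = true
w11 = w10 AND w9 = true AND true = true

w5 = true  w11 = true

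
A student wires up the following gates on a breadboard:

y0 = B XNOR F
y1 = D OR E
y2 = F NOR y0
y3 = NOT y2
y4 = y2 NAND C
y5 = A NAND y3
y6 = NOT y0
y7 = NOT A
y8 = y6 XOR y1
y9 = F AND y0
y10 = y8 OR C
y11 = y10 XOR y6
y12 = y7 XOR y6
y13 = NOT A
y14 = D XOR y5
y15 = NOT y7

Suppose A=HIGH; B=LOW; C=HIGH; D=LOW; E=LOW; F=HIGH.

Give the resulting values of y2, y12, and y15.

y2 = LOW  y12 = HIGH  y15 = HIGH

y0 = B XNOR F = LOW XNOR HIGH = LOW
y2 = F NOR y0 = HIGH NOR LOW = LOW
y6 = NOT y0 = NOT LOW = HIGH
y7 = NOT A = NOT HIGH = LOW
y12 = y7 XOR y6 = LOW XOR HIGH = HIGH
y15 = NOT y7 = NOT LOW = HIGH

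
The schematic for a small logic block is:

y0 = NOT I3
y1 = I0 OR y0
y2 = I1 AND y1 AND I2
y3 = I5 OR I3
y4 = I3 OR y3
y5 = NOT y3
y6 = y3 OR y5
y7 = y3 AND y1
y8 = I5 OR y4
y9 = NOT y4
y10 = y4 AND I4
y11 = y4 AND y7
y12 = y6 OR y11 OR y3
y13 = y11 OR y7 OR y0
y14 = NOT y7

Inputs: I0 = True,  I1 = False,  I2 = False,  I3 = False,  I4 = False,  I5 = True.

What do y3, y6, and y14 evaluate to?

y0 = NOT I3 = NOT False = True
y1 = I0 OR y0 = True OR True = True
y3 = I5 OR I3 = True OR False = True
y5 = NOT y3 = NOT True = False
y6 = y3 OR y5 = True OR False = True
y7 = y3 AND y1 = True AND True = True
y14 = NOT y7 = NOT True = False

y3 = True, y6 = True, y14 = False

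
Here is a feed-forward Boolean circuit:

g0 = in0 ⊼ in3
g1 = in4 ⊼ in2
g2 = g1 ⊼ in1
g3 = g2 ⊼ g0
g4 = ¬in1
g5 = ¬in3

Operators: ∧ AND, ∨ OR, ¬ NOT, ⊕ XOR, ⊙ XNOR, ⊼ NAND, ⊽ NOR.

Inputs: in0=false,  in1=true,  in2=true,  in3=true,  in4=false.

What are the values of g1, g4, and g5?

g1 = true, g4 = false, g5 = false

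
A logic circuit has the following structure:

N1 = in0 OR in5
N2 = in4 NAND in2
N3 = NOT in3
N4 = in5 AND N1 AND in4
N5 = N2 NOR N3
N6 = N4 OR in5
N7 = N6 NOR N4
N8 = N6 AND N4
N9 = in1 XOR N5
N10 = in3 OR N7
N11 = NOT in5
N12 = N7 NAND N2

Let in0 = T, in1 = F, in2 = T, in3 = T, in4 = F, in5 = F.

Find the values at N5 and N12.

N1 = in0 OR in5 = T OR F = T
N2 = in4 NAND in2 = F NAND T = T
N3 = NOT in3 = NOT T = F
N4 = in5 AND N1 AND in4 = F AND T AND F = F
N5 = N2 NOR N3 = T NOR F = F
N6 = N4 OR in5 = F OR F = F
N7 = N6 NOR N4 = F NOR F = T
N12 = N7 NAND N2 = T NAND T = F

N5 = F, N12 = F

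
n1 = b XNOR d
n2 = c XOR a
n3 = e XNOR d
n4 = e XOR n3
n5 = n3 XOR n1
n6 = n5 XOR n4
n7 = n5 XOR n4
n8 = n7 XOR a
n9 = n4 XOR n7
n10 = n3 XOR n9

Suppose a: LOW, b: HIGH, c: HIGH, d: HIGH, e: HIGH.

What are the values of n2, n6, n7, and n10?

n1 = b XNOR d = HIGH XNOR HIGH = HIGH
n2 = c XOR a = HIGH XOR LOW = HIGH
n3 = e XNOR d = HIGH XNOR HIGH = HIGH
n4 = e XOR n3 = HIGH XOR HIGH = LOW
n5 = n3 XOR n1 = HIGH XOR HIGH = LOW
n6 = n5 XOR n4 = LOW XOR LOW = LOW
n7 = n5 XOR n4 = LOW XOR LOW = LOW
n9 = n4 XOR n7 = LOW XOR LOW = LOW
n10 = n3 XOR n9 = HIGH XOR LOW = HIGH

n2 = HIGH, n6 = LOW, n7 = LOW, n10 = HIGH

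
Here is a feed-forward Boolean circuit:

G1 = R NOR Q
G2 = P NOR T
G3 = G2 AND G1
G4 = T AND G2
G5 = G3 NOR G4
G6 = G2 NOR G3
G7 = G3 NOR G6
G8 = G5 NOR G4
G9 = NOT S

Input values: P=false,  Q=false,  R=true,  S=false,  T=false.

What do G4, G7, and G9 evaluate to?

G4 = false, G7 = true, G9 = true

G1 = R NOR Q = true NOR false = false
G2 = P NOR T = false NOR false = true
G3 = G2 AND G1 = true AND false = false
G4 = T AND G2 = false AND true = false
G6 = G2 NOR G3 = true NOR false = false
G7 = G3 NOR G6 = false NOR false = true
G9 = NOT S = NOT false = true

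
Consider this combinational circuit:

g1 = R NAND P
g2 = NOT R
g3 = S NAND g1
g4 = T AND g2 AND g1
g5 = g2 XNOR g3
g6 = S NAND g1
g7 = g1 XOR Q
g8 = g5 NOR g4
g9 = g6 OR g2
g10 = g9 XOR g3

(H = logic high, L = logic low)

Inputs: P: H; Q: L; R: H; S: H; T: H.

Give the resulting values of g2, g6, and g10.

g2 = L; g6 = H; g10 = L

g1 = R NAND P = H NAND H = L
g2 = NOT R = NOT H = L
g3 = S NAND g1 = H NAND L = H
g6 = S NAND g1 = H NAND L = H
g9 = g6 OR g2 = H OR L = H
g10 = g9 XOR g3 = H XOR H = L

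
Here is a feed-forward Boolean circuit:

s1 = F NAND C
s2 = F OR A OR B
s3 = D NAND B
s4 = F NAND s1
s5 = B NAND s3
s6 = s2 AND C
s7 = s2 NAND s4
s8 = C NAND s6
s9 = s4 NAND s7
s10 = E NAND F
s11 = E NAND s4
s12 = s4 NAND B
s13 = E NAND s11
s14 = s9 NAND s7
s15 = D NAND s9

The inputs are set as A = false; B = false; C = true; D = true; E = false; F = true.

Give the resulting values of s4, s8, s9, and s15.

s4 = true  s8 = false  s9 = true  s15 = false

s1 = F NAND C = true NAND true = false
s2 = F OR A OR B = true OR false OR false = true
s4 = F NAND s1 = true NAND false = true
s6 = s2 AND C = true AND true = true
s7 = s2 NAND s4 = true NAND true = false
s8 = C NAND s6 = true NAND true = false
s9 = s4 NAND s7 = true NAND false = true
s15 = D NAND s9 = true NAND true = false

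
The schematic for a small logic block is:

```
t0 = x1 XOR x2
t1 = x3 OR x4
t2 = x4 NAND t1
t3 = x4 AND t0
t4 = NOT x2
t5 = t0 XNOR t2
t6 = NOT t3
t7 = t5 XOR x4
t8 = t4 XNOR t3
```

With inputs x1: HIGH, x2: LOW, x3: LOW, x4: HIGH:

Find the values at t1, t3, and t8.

t1 = HIGH  t3 = HIGH  t8 = HIGH

t0 = x1 XOR x2 = HIGH XOR LOW = HIGH
t1 = x3 OR x4 = LOW OR HIGH = HIGH
t3 = x4 AND t0 = HIGH AND HIGH = HIGH
t4 = NOT x2 = NOT LOW = HIGH
t8 = t4 XNOR t3 = HIGH XNOR HIGH = HIGH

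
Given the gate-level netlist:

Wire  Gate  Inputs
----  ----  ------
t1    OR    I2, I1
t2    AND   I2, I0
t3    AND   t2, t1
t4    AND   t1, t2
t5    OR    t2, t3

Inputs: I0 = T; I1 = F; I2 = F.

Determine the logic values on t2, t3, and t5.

t2 = F, t3 = F, t5 = F

t1 = I2 OR I1 = F OR F = F
t2 = I2 AND I0 = F AND T = F
t3 = t2 AND t1 = F AND F = F
t5 = t2 OR t3 = F OR F = F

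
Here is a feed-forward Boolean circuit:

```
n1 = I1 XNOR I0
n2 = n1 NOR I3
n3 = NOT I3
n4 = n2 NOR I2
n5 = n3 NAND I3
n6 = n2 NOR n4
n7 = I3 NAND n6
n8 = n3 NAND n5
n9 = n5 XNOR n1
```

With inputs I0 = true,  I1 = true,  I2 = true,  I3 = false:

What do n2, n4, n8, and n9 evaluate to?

n2 = false; n4 = false; n8 = false; n9 = true

n1 = I1 XNOR I0 = true XNOR true = true
n2 = n1 NOR I3 = true NOR false = false
n3 = NOT I3 = NOT false = true
n4 = n2 NOR I2 = false NOR true = false
n5 = n3 NAND I3 = true NAND false = true
n8 = n3 NAND n5 = true NAND true = false
n9 = n5 XNOR n1 = true XNOR true = true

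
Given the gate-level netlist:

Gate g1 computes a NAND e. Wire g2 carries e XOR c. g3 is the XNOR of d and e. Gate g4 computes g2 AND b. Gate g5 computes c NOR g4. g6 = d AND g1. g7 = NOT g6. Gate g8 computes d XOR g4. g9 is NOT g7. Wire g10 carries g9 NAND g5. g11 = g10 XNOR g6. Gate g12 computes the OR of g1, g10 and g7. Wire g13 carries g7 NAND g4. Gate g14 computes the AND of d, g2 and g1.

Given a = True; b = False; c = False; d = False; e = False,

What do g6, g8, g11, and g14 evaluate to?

g6 = False, g8 = False, g11 = False, g14 = False

g1 = a NAND e = True NAND False = True
g2 = e XOR c = False XOR False = False
g4 = g2 AND b = False AND False = False
g5 = c NOR g4 = False NOR False = True
g6 = d AND g1 = False AND True = False
g7 = NOT g6 = NOT False = True
g8 = d XOR g4 = False XOR False = False
g9 = NOT g7 = NOT True = False
g10 = g9 NAND g5 = False NAND True = True
g11 = g10 XNOR g6 = True XNOR False = False
g14 = d AND g2 AND g1 = False AND False AND True = False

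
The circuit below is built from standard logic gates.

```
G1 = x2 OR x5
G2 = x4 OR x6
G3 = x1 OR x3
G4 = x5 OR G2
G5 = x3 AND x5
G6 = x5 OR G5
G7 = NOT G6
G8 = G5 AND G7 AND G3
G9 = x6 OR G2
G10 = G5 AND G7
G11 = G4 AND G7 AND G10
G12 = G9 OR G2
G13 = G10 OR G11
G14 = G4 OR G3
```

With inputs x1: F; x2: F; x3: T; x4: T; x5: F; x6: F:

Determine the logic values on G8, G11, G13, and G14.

G8 = F, G11 = F, G13 = F, G14 = T

G2 = x4 OR x6 = T OR F = T
G3 = x1 OR x3 = F OR T = T
G4 = x5 OR G2 = F OR T = T
G5 = x3 AND x5 = T AND F = F
G6 = x5 OR G5 = F OR F = F
G7 = NOT G6 = NOT F = T
G8 = G5 AND G7 AND G3 = F AND T AND T = F
G10 = G5 AND G7 = F AND T = F
G11 = G4 AND G7 AND G10 = T AND T AND F = F
G13 = G10 OR G11 = F OR F = F
G14 = G4 OR G3 = T OR T = T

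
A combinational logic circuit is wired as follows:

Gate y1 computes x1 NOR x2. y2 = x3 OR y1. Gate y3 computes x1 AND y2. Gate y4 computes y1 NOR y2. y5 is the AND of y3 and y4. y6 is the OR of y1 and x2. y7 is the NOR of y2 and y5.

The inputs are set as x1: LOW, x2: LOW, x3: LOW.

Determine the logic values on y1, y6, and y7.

y1 = HIGH, y6 = HIGH, y7 = LOW

y1 = x1 NOR x2 = LOW NOR LOW = HIGH
y2 = x3 OR y1 = LOW OR HIGH = HIGH
y3 = x1 AND y2 = LOW AND HIGH = LOW
y4 = y1 NOR y2 = HIGH NOR HIGH = LOW
y5 = y3 AND y4 = LOW AND LOW = LOW
y6 = y1 OR x2 = HIGH OR LOW = HIGH
y7 = y2 NOR y5 = HIGH NOR LOW = LOW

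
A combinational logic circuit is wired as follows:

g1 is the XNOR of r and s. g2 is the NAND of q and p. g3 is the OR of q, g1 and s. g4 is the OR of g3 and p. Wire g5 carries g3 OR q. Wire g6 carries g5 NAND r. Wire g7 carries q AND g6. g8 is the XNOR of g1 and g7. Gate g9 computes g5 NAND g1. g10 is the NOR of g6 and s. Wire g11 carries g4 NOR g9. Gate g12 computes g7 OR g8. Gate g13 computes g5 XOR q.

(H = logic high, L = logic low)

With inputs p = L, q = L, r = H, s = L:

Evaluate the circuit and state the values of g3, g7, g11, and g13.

g1 = r XNOR s = H XNOR L = L
g3 = q OR g1 OR s = L OR L OR L = L
g4 = g3 OR p = L OR L = L
g5 = g3 OR q = L OR L = L
g6 = g5 NAND r = L NAND H = H
g7 = q AND g6 = L AND H = L
g9 = g5 NAND g1 = L NAND L = H
g11 = g4 NOR g9 = L NOR H = L
g13 = g5 XOR q = L XOR L = L

g3 = L, g7 = L, g11 = L, g13 = L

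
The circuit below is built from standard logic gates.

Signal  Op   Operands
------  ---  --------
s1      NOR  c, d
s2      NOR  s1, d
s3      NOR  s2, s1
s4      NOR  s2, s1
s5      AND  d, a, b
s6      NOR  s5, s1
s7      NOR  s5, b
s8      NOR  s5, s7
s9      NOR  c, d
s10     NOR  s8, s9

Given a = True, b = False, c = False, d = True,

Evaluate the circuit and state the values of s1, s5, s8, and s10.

s1 = False, s5 = False, s8 = False, s10 = True

s1 = c NOR d = False NOR True = False
s5 = d AND a AND b = True AND True AND False = False
s7 = s5 NOR b = False NOR False = True
s8 = s5 NOR s7 = False NOR True = False
s9 = c NOR d = False NOR True = False
s10 = s8 NOR s9 = False NOR False = True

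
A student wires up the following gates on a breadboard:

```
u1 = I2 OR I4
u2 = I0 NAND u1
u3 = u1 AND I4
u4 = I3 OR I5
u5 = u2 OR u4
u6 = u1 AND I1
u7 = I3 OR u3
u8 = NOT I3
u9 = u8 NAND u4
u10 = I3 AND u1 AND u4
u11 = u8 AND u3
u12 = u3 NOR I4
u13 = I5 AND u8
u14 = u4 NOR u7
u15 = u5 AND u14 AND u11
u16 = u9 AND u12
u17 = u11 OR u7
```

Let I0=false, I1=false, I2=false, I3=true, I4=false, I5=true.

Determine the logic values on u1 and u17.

u1 = I2 OR I4 = false OR false = false
u3 = u1 AND I4 = false AND false = false
u7 = I3 OR u3 = true OR false = true
u8 = NOT I3 = NOT true = false
u11 = u8 AND u3 = false AND false = false
u17 = u11 OR u7 = false OR true = true

u1 = false, u17 = true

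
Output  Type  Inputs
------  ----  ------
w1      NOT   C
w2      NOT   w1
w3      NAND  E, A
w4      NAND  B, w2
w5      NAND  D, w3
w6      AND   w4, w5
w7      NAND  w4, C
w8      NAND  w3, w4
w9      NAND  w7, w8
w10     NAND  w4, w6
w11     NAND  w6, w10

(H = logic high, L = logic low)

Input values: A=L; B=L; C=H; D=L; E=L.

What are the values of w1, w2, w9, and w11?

w1 = L; w2 = H; w9 = H; w11 = H

w1 = NOT C = NOT H = L
w2 = NOT w1 = NOT L = H
w3 = E NAND A = L NAND L = H
w4 = B NAND w2 = L NAND H = H
w5 = D NAND w3 = L NAND H = H
w6 = w4 AND w5 = H AND H = H
w7 = w4 NAND C = H NAND H = L
w8 = w3 NAND w4 = H NAND H = L
w9 = w7 NAND w8 = L NAND L = H
w10 = w4 NAND w6 = H NAND H = L
w11 = w6 NAND w10 = H NAND L = H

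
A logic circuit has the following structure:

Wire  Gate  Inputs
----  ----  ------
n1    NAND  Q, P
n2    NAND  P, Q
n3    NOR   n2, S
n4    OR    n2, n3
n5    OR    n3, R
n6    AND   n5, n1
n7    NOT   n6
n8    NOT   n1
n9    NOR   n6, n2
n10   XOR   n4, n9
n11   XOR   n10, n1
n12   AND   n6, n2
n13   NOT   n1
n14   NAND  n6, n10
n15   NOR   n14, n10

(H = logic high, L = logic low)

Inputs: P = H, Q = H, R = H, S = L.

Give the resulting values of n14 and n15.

n14 = H; n15 = L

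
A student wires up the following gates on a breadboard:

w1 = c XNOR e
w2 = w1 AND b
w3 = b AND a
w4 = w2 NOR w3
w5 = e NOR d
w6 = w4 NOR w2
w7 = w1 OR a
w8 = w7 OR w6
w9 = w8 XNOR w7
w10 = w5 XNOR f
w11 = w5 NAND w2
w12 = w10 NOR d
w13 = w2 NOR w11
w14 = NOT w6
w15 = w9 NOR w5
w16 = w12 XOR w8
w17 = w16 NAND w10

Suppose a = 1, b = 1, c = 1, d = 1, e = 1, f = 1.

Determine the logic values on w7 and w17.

w7 = 1, w17 = 1

w1 = c XNOR e = 1 XNOR 1 = 1
w2 = w1 AND b = 1 AND 1 = 1
w3 = b AND a = 1 AND 1 = 1
w4 = w2 NOR w3 = 1 NOR 1 = 0
w5 = e NOR d = 1 NOR 1 = 0
w6 = w4 NOR w2 = 0 NOR 1 = 0
w7 = w1 OR a = 1 OR 1 = 1
w8 = w7 OR w6 = 1 OR 0 = 1
w10 = w5 XNOR f = 0 XNOR 1 = 0
w12 = w10 NOR d = 0 NOR 1 = 0
w16 = w12 XOR w8 = 0 XOR 1 = 1
w17 = w16 NAND w10 = 1 NAND 0 = 1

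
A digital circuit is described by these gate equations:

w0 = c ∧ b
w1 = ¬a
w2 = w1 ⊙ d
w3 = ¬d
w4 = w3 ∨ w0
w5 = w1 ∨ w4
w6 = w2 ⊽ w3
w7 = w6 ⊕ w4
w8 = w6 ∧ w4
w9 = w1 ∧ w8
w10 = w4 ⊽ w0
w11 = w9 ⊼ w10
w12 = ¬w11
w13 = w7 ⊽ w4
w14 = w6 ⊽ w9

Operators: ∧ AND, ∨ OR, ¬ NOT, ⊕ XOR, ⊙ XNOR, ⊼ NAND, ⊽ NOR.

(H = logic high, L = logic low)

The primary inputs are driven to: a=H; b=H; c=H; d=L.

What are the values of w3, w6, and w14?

w3 = H  w6 = L  w14 = H

w0 = c AND b = H AND H = H
w1 = NOT a = NOT H = L
w2 = w1 XNOR d = L XNOR L = H
w3 = NOT d = NOT L = H
w4 = w3 OR w0 = H OR H = H
w6 = w2 NOR w3 = H NOR H = L
w8 = w6 AND w4 = L AND H = L
w9 = w1 AND w8 = L AND L = L
w14 = w6 NOR w9 = L NOR L = H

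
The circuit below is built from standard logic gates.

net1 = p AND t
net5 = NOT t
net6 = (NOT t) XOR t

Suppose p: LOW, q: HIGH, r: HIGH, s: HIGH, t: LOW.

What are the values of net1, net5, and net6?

net1 = LOW; net5 = HIGH; net6 = HIGH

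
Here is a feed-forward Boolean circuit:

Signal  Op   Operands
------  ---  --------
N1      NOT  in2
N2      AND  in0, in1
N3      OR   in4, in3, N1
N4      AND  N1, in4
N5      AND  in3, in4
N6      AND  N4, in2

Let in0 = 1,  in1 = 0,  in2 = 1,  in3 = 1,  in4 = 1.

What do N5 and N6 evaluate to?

N5 = 1, N6 = 0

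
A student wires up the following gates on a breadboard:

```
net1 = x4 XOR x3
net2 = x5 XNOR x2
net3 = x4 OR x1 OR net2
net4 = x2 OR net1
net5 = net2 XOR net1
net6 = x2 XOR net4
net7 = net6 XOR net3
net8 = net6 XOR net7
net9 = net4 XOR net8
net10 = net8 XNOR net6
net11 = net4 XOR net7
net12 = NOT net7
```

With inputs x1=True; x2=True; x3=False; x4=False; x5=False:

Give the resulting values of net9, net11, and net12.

net9 = False, net11 = False, net12 = False

net1 = x4 XOR x3 = False XOR False = False
net2 = x5 XNOR x2 = False XNOR True = False
net3 = x4 OR x1 OR net2 = False OR True OR False = True
net4 = x2 OR net1 = True OR False = True
net6 = x2 XOR net4 = True XOR True = False
net7 = net6 XOR net3 = False XOR True = True
net8 = net6 XOR net7 = False XOR True = True
net9 = net4 XOR net8 = True XOR True = False
net11 = net4 XOR net7 = True XOR True = False
net12 = NOT net7 = NOT True = False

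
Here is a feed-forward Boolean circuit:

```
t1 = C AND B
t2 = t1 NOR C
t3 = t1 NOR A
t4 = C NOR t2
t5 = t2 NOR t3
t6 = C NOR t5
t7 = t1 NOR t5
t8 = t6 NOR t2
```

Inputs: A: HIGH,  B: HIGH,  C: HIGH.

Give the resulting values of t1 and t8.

t1 = HIGH, t8 = HIGH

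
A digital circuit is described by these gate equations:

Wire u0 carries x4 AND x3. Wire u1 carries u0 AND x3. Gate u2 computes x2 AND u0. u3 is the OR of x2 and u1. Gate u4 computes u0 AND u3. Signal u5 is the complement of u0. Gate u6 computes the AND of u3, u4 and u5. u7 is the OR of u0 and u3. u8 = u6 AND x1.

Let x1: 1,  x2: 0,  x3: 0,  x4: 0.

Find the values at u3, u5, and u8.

u0 = x4 AND x3 = 0 AND 0 = 0
u1 = u0 AND x3 = 0 AND 0 = 0
u3 = x2 OR u1 = 0 OR 0 = 0
u4 = u0 AND u3 = 0 AND 0 = 0
u5 = NOT u0 = NOT 0 = 1
u6 = u3 AND u4 AND u5 = 0 AND 0 AND 1 = 0
u8 = u6 AND x1 = 0 AND 1 = 0

u3 = 0  u5 = 1  u8 = 0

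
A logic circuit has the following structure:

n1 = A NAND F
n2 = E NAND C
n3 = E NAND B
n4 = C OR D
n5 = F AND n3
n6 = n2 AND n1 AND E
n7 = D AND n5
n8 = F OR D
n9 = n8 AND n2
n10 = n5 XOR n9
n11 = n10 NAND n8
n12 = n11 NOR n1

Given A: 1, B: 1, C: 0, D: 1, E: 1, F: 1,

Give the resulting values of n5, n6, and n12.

n5 = 0, n6 = 0, n12 = 1

n1 = A NAND F = 1 NAND 1 = 0
n2 = E NAND C = 1 NAND 0 = 1
n3 = E NAND B = 1 NAND 1 = 0
n5 = F AND n3 = 1 AND 0 = 0
n6 = n2 AND n1 AND E = 1 AND 0 AND 1 = 0
n8 = F OR D = 1 OR 1 = 1
n9 = n8 AND n2 = 1 AND 1 = 1
n10 = n5 XOR n9 = 0 XOR 1 = 1
n11 = n10 NAND n8 = 1 NAND 1 = 0
n12 = n11 NOR n1 = 0 NOR 0 = 1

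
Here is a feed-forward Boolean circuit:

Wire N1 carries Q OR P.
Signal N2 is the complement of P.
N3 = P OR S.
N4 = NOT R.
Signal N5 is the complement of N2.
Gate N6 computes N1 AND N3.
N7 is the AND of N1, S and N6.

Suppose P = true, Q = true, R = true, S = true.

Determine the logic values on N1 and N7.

N1 = Q OR P = true OR true = true
N3 = P OR S = true OR true = true
N6 = N1 AND N3 = true AND true = true
N7 = N1 AND S AND N6 = true AND true AND true = true

N1 = true; N7 = true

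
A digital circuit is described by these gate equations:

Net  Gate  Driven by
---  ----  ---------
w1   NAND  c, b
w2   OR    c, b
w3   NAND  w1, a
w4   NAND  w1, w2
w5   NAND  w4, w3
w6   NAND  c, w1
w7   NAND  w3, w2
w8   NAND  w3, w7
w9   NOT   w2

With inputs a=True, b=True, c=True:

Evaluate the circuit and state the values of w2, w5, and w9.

w2 = True, w5 = False, w9 = False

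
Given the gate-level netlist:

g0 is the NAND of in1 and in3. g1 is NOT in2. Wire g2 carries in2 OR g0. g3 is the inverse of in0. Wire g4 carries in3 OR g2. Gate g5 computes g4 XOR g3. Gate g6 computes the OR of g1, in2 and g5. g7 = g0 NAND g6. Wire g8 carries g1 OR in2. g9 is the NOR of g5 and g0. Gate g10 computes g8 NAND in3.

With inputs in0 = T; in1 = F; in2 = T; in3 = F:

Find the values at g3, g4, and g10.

g3 = F, g4 = T, g10 = T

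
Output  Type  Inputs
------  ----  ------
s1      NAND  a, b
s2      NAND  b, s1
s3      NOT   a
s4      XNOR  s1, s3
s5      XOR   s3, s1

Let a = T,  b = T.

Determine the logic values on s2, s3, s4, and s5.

s2 = T, s3 = F, s4 = T, s5 = F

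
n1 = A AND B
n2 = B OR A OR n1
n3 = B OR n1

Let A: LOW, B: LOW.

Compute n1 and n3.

n1 = LOW  n3 = LOW

n1 = A AND B = LOW AND LOW = LOW
n3 = B OR n1 = LOW OR LOW = LOW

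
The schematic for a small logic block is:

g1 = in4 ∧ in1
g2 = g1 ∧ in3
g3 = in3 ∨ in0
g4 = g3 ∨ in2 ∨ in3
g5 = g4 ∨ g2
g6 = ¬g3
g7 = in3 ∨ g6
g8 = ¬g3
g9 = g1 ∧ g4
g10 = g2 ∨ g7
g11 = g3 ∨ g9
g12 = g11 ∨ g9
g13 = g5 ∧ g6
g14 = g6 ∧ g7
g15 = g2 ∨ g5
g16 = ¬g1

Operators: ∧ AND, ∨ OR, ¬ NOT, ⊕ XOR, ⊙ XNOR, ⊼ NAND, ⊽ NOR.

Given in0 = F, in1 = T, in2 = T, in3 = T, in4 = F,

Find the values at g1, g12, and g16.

g1 = F; g12 = T; g16 = T

g1 = in4 AND in1 = F AND T = F
g3 = in3 OR in0 = T OR F = T
g4 = g3 OR in2 OR in3 = T OR T OR T = T
g9 = g1 AND g4 = F AND T = F
g11 = g3 OR g9 = T OR F = T
g12 = g11 OR g9 = T OR F = T
g16 = NOT g1 = NOT F = T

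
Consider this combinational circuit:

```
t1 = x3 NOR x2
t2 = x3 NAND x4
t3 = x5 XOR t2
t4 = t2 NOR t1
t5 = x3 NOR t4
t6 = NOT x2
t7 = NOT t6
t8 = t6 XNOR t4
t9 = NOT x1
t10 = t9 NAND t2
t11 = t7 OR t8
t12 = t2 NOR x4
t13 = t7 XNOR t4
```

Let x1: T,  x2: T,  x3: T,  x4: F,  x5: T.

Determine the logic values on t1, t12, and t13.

t1 = F  t12 = F  t13 = F

t1 = x3 NOR x2 = T NOR T = F
t2 = x3 NAND x4 = T NAND F = T
t4 = t2 NOR t1 = T NOR F = F
t6 = NOT x2 = NOT T = F
t7 = NOT t6 = NOT F = T
t12 = t2 NOR x4 = T NOR F = F
t13 = t7 XNOR t4 = T XNOR F = F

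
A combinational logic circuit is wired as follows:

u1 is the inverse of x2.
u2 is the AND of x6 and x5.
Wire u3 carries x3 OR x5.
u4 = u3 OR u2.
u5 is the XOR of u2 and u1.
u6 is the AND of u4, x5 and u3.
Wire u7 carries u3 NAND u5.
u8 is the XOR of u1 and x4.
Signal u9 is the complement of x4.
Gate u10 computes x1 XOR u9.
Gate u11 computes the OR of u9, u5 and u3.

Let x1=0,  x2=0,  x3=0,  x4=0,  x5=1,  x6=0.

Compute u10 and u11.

u10 = 1  u11 = 1

u1 = NOT x2 = NOT 0 = 1
u2 = x6 AND x5 = 0 AND 1 = 0
u3 = x3 OR x5 = 0 OR 1 = 1
u5 = u2 XOR u1 = 0 XOR 1 = 1
u9 = NOT x4 = NOT 0 = 1
u10 = x1 XOR u9 = 0 XOR 1 = 1
u11 = u9 OR u5 OR u3 = 1 OR 1 OR 1 = 1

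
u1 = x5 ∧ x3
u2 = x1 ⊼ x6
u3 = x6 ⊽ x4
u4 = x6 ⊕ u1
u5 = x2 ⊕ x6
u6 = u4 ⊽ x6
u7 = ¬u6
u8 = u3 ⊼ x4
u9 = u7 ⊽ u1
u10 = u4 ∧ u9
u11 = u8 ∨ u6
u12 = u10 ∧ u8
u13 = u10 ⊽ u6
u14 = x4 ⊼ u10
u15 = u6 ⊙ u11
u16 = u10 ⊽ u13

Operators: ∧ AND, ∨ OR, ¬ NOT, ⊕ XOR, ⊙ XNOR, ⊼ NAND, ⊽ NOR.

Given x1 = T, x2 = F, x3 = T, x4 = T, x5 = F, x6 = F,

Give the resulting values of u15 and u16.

u1 = x5 AND x3 = F AND T = F
u3 = x6 NOR x4 = F NOR T = F
u4 = x6 XOR u1 = F XOR F = F
u6 = u4 NOR x6 = F NOR F = T
u7 = NOT u6 = NOT T = F
u8 = u3 NAND x4 = F NAND T = T
u9 = u7 NOR u1 = F NOR F = T
u10 = u4 AND u9 = F AND T = F
u11 = u8 OR u6 = T OR T = T
u13 = u10 NOR u6 = F NOR T = F
u15 = u6 XNOR u11 = T XNOR T = T
u16 = u10 NOR u13 = F NOR F = T

u15 = T; u16 = T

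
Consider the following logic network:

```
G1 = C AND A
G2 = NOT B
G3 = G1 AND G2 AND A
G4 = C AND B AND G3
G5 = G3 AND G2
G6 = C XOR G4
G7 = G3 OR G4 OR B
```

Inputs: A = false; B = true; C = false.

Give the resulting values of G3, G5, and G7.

G3 = false, G5 = false, G7 = true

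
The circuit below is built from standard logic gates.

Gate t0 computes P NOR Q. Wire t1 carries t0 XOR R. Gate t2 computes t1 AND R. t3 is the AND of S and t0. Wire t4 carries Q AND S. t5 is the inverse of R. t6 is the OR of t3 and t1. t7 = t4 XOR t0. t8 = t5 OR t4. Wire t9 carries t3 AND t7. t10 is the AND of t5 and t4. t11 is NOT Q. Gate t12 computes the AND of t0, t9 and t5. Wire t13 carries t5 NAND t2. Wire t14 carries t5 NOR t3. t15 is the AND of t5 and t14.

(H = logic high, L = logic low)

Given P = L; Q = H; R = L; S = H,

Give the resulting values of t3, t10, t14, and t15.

t3 = L, t10 = H, t14 = L, t15 = L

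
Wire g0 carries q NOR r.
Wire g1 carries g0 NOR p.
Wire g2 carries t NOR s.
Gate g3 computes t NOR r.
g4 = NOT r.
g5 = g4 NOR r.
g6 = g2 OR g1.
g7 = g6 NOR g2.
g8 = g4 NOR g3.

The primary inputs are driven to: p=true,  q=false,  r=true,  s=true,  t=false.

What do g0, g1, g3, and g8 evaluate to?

g0 = false, g1 = false, g3 = false, g8 = true

g0 = q NOR r = false NOR true = false
g1 = g0 NOR p = false NOR true = false
g3 = t NOR r = false NOR true = false
g4 = NOT r = NOT true = false
g8 = g4 NOR g3 = false NOR false = true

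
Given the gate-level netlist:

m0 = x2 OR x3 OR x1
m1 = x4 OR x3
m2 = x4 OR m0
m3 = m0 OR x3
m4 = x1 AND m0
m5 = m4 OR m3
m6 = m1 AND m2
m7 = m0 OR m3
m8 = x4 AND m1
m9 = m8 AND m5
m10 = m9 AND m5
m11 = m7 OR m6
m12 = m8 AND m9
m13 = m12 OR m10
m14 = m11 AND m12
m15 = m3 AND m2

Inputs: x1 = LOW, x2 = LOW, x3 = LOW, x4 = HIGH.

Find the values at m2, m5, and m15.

m0 = x2 OR x3 OR x1 = LOW OR LOW OR LOW = LOW
m2 = x4 OR m0 = HIGH OR LOW = HIGH
m3 = m0 OR x3 = LOW OR LOW = LOW
m4 = x1 AND m0 = LOW AND LOW = LOW
m5 = m4 OR m3 = LOW OR LOW = LOW
m15 = m3 AND m2 = LOW AND HIGH = LOW

m2 = HIGH, m5 = LOW, m15 = LOW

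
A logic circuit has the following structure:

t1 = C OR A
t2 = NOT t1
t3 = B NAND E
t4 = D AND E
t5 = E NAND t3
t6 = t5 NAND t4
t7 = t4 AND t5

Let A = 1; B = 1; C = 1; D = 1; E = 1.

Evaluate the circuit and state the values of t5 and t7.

t5 = 1, t7 = 1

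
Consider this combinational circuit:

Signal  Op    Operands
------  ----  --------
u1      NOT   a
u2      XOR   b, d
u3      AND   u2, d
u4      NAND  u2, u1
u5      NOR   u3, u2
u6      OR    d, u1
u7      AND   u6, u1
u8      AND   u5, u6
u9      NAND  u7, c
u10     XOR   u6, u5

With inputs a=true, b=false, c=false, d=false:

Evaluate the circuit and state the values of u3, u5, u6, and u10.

u3 = false, u5 = true, u6 = false, u10 = true

u1 = NOT a = NOT true = false
u2 = b XOR d = false XOR false = false
u3 = u2 AND d = false AND false = false
u5 = u3 NOR u2 = false NOR false = true
u6 = d OR u1 = false OR false = false
u10 = u6 XOR u5 = false XOR true = true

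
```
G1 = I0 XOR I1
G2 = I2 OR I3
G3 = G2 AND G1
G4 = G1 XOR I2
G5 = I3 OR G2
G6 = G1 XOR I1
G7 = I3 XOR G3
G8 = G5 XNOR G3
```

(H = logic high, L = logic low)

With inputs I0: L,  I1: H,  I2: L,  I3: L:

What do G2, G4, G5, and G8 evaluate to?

G2 = L, G4 = H, G5 = L, G8 = H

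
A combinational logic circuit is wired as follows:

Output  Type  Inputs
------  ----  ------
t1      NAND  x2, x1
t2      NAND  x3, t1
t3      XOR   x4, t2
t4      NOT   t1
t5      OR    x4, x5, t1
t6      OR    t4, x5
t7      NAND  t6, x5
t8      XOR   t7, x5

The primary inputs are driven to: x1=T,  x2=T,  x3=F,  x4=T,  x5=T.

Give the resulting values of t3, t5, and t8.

t3 = F  t5 = T  t8 = T

t1 = x2 NAND x1 = T NAND T = F
t2 = x3 NAND t1 = F NAND F = T
t3 = x4 XOR t2 = T XOR T = F
t4 = NOT t1 = NOT F = T
t5 = x4 OR x5 OR t1 = T OR T OR F = T
t6 = t4 OR x5 = T OR T = T
t7 = t6 NAND x5 = T NAND T = F
t8 = t7 XOR x5 = F XOR T = T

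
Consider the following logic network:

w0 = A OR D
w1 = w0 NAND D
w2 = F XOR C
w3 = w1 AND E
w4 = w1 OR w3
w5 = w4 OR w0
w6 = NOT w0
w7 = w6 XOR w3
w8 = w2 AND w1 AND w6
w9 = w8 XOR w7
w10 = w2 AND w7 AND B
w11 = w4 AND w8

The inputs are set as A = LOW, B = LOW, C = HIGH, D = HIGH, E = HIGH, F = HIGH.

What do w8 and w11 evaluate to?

w0 = A OR D = LOW OR HIGH = HIGH
w1 = w0 NAND D = HIGH NAND HIGH = LOW
w2 = F XOR C = HIGH XOR HIGH = LOW
w3 = w1 AND E = LOW AND HIGH = LOW
w4 = w1 OR w3 = LOW OR LOW = LOW
w6 = NOT w0 = NOT HIGH = LOW
w8 = w2 AND w1 AND w6 = LOW AND LOW AND LOW = LOW
w11 = w4 AND w8 = LOW AND LOW = LOW

w8 = LOW; w11 = LOW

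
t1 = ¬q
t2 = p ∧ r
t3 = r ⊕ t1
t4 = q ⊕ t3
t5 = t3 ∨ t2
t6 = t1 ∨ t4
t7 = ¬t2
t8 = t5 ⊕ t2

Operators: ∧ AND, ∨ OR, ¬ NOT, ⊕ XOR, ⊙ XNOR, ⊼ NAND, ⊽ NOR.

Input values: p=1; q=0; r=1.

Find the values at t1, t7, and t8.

t1 = 1  t7 = 0  t8 = 0

t1 = NOT q = NOT 0 = 1
t2 = p AND r = 1 AND 1 = 1
t3 = r XOR t1 = 1 XOR 1 = 0
t5 = t3 OR t2 = 0 OR 1 = 1
t7 = NOT t2 = NOT 1 = 0
t8 = t5 XOR t2 = 1 XOR 1 = 0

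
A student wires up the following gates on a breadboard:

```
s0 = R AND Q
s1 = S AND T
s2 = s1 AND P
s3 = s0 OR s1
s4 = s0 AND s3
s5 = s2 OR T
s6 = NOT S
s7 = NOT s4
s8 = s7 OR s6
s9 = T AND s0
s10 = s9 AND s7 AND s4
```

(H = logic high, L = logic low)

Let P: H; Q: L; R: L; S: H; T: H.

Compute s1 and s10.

s0 = R AND Q = L AND L = L
s1 = S AND T = H AND H = H
s3 = s0 OR s1 = L OR H = H
s4 = s0 AND s3 = L AND H = L
s7 = NOT s4 = NOT L = H
s9 = T AND s0 = H AND L = L
s10 = s9 AND s7 AND s4 = L AND H AND L = L

s1 = H, s10 = L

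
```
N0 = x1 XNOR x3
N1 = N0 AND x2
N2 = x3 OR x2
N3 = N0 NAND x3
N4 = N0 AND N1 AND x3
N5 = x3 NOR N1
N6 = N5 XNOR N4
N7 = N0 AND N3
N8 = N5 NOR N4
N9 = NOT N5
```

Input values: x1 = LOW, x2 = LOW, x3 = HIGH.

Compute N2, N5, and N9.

N2 = HIGH, N5 = LOW, N9 = HIGH

N0 = x1 XNOR x3 = LOW XNOR HIGH = LOW
N1 = N0 AND x2 = LOW AND LOW = LOW
N2 = x3 OR x2 = HIGH OR LOW = HIGH
N5 = x3 NOR N1 = HIGH NOR LOW = LOW
N9 = NOT N5 = NOT LOW = HIGH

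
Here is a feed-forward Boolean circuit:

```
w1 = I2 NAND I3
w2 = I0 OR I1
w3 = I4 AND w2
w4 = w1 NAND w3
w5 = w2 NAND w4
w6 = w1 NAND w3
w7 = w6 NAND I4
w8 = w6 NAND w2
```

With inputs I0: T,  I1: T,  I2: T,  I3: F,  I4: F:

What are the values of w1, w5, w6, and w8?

w1 = I2 NAND I3 = T NAND F = T
w2 = I0 OR I1 = T OR T = T
w3 = I4 AND w2 = F AND T = F
w4 = w1 NAND w3 = T NAND F = T
w5 = w2 NAND w4 = T NAND T = F
w6 = w1 NAND w3 = T NAND F = T
w8 = w6 NAND w2 = T NAND T = F

w1 = T, w5 = F, w6 = T, w8 = F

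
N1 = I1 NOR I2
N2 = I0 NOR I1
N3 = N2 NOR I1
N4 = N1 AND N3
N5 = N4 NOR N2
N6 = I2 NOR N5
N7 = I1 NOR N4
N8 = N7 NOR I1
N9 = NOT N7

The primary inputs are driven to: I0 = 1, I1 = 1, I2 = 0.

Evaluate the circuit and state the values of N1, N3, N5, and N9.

N1 = 0; N3 = 0; N5 = 1; N9 = 1

N1 = I1 NOR I2 = 1 NOR 0 = 0
N2 = I0 NOR I1 = 1 NOR 1 = 0
N3 = N2 NOR I1 = 0 NOR 1 = 0
N4 = N1 AND N3 = 0 AND 0 = 0
N5 = N4 NOR N2 = 0 NOR 0 = 1
N7 = I1 NOR N4 = 1 NOR 0 = 0
N9 = NOT N7 = NOT 0 = 1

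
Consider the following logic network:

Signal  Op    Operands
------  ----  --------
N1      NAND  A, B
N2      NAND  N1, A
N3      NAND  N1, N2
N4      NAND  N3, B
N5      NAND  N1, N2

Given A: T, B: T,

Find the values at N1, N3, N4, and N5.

N1 = F, N3 = T, N4 = F, N5 = T

N1 = A NAND B = T NAND T = F
N2 = N1 NAND A = F NAND T = T
N3 = N1 NAND N2 = F NAND T = T
N4 = N3 NAND B = T NAND T = F
N5 = N1 NAND N2 = F NAND T = T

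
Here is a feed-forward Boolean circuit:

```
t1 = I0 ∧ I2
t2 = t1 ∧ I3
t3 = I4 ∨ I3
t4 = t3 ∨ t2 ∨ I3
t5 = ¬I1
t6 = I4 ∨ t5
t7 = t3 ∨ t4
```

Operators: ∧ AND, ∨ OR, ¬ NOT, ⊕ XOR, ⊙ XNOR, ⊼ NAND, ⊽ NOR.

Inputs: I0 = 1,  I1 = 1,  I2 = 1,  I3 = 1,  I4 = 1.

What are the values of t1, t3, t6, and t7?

t1 = I0 AND I2 = 1 AND 1 = 1
t2 = t1 AND I3 = 1 AND 1 = 1
t3 = I4 OR I3 = 1 OR 1 = 1
t4 = t3 OR t2 OR I3 = 1 OR 1 OR 1 = 1
t5 = NOT I1 = NOT 1 = 0
t6 = I4 OR t5 = 1 OR 0 = 1
t7 = t3 OR t4 = 1 OR 1 = 1

t1 = 1, t3 = 1, t6 = 1, t7 = 1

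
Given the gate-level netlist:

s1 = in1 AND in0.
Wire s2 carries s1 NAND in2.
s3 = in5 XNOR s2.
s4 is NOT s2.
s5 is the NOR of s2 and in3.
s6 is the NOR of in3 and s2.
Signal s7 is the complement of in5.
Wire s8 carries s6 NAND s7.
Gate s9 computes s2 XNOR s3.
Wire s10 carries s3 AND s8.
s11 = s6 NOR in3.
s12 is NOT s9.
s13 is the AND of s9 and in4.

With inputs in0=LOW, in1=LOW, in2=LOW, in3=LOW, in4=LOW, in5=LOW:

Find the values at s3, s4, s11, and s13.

s3 = LOW; s4 = LOW; s11 = HIGH; s13 = LOW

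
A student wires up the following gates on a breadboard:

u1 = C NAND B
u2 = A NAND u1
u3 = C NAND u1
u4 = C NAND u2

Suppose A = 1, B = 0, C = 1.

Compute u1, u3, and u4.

u1 = C NAND B = 1 NAND 0 = 1
u2 = A NAND u1 = 1 NAND 1 = 0
u3 = C NAND u1 = 1 NAND 1 = 0
u4 = C NAND u2 = 1 NAND 0 = 1

u1 = 1, u3 = 0, u4 = 1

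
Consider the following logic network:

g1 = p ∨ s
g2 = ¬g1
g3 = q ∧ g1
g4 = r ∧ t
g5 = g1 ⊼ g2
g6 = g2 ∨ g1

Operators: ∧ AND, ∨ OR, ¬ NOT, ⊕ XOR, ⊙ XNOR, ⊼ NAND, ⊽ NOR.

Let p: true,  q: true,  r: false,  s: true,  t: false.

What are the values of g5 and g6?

g5 = true, g6 = true

g1 = p OR s = true OR true = true
g2 = NOT g1 = NOT true = false
g5 = g1 NAND g2 = true NAND false = true
g6 = g2 OR g1 = false OR true = true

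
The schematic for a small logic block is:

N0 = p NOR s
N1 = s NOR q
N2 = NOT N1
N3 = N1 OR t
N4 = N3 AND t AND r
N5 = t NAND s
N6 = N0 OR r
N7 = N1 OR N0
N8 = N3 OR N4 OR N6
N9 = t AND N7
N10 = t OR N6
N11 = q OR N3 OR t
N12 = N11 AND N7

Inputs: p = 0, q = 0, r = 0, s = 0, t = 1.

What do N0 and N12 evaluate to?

N0 = 1, N12 = 1

N0 = p NOR s = 0 NOR 0 = 1
N1 = s NOR q = 0 NOR 0 = 1
N3 = N1 OR t = 1 OR 1 = 1
N7 = N1 OR N0 = 1 OR 1 = 1
N11 = q OR N3 OR t = 0 OR 1 OR 1 = 1
N12 = N11 AND N7 = 1 AND 1 = 1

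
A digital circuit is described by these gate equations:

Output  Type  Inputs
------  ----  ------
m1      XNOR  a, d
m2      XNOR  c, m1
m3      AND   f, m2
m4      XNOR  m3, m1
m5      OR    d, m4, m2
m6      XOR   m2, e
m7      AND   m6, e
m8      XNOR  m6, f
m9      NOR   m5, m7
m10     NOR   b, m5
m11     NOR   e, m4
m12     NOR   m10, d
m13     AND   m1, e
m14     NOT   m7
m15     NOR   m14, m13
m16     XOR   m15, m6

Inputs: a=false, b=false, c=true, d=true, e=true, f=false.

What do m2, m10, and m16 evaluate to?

m2 = false; m10 = false; m16 = false

m1 = a XNOR d = false XNOR true = false
m2 = c XNOR m1 = true XNOR false = false
m3 = f AND m2 = false AND false = false
m4 = m3 XNOR m1 = false XNOR false = true
m5 = d OR m4 OR m2 = true OR true OR false = true
m6 = m2 XOR e = false XOR true = true
m7 = m6 AND e = true AND true = true
m10 = b NOR m5 = false NOR true = false
m13 = m1 AND e = false AND true = false
m14 = NOT m7 = NOT true = false
m15 = m14 NOR m13 = false NOR false = true
m16 = m15 XOR m6 = true XOR true = false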